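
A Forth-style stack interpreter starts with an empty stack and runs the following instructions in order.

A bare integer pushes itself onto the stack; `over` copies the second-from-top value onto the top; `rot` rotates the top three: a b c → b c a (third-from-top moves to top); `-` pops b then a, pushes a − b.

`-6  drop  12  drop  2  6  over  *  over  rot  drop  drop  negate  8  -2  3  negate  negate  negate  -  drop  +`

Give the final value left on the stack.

-6      -6
drop    (empty)
12      12
drop    (empty)
2       2
6       2 6
over    2 6 2
*       2 12
over    2 12 2
rot     12 2 2
drop    12 2
drop    12
negate  -12
8       -12 8
-2      -12 8 -2
3       -12 8 -2 3
negate  -12 8 -2 -3
negate  -12 8 -2 3
negate  -12 8 -2 -3
-       -12 8 1
drop    -12 8
+       -4

-4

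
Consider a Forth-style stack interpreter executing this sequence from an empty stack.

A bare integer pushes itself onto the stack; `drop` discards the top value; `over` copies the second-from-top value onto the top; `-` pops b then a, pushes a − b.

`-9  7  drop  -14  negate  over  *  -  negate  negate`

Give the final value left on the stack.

-9     : -9
7      : -9 7
drop   : -9
-14    : -9 -14
negate : -9 14
over   : -9 14 -9
*      : -9 -126
-      : 117
negate : -117
negate : 117

117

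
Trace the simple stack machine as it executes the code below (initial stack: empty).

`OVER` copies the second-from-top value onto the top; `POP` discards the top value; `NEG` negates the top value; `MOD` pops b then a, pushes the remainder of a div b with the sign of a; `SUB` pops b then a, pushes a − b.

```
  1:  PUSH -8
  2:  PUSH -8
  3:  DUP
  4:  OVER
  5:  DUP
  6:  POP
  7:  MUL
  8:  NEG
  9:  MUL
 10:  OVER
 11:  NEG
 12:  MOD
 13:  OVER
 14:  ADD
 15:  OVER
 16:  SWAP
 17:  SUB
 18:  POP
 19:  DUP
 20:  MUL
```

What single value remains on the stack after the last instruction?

64

PUSH -8 → -8
PUSH -8 → -8 -8
DUP     → -8 -8 -8
OVER    → -8 -8 -8 -8
DUP     → -8 -8 -8 -8 -8
POP     → -8 -8 -8 -8
MUL     → -8 -8 64
NEG     → -8 -8 -64
MUL     → -8 512
OVER    → -8 512 -8
NEG     → -8 512 8
MOD     → -8 0
OVER    → -8 0 -8
ADD     → -8 -8
OVER    → -8 -8 -8
SWAP    → -8 -8 -8
SUB     → -8 0
POP     → -8
DUP     → -8 -8
MUL     → 64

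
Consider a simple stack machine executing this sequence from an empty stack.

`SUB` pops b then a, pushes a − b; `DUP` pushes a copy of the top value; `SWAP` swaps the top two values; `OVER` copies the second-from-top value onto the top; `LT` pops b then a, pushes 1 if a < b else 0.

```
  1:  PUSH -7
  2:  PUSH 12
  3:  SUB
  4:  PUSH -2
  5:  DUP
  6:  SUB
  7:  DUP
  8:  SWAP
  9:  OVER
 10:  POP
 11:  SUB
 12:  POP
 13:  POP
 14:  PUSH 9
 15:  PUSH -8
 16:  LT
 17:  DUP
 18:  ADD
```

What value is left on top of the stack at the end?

0

PUSH -7 -> -7
PUSH 12 -> -7 12
SUB     -> -19
PUSH -2 -> -19 -2
DUP     -> -19 -2 -2
SUB     -> -19 0
DUP     -> -19 0 0
SWAP    -> -19 0 0
OVER    -> -19 0 0 0
POP     -> -19 0 0
SUB     -> -19 0
POP     -> -19
POP     -> (empty)
PUSH 9  -> 9
PUSH -8 -> 9 -8
LT      -> 0
DUP     -> 0 0
ADD     -> 0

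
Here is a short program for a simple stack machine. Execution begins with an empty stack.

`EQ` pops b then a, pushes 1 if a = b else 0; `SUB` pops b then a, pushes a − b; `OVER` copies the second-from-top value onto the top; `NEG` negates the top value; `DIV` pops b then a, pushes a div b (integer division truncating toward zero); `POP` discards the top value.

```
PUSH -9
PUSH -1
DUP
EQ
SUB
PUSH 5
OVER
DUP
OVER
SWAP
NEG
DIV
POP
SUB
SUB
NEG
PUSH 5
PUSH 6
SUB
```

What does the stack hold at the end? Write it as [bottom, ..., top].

[25, -1]

PUSH -9 → [-9]
PUSH -1 → [-9, -1]
DUP     → [-9, -1, -1]
EQ      → [-9, 1]
SUB     → [-10]
PUSH 5  → [-10, 5]
OVER    → [-10, 5, -10]
DUP     → [-10, 5, -10, -10]
OVER    → [-10, 5, -10, -10, -10]
SWAP    → [-10, 5, -10, -10, -10]
NEG     → [-10, 5, -10, -10, 10]
DIV     → [-10, 5, -10, -1]
POP     → [-10, 5, -10]
SUB     → [-10, 15]
SUB     → [-25]
NEG     → [25]
PUSH 5  → [25, 5]
PUSH 6  → [25, 5, 6]
SUB     → [25, -1]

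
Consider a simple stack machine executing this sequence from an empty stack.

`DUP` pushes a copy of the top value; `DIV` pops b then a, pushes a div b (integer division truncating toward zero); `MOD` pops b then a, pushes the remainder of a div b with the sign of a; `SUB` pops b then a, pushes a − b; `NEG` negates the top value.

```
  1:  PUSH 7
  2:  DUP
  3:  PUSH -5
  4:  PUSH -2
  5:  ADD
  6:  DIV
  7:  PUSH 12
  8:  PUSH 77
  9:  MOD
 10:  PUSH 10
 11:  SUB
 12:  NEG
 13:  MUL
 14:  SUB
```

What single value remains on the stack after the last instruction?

5

PUSH 7  → 7
DUP     → 7 7
PUSH -5 → 7 7 -5
PUSH -2 → 7 7 -5 -2
ADD     → 7 7 -7
DIV     → 7 -1
PUSH 12 → 7 -1 12
PUSH 77 → 7 -1 12 77
MOD     → 7 -1 12
PUSH 10 → 7 -1 12 10
SUB     → 7 -1 2
NEG     → 7 -1 -2
MUL     → 7 2
SUB     → 5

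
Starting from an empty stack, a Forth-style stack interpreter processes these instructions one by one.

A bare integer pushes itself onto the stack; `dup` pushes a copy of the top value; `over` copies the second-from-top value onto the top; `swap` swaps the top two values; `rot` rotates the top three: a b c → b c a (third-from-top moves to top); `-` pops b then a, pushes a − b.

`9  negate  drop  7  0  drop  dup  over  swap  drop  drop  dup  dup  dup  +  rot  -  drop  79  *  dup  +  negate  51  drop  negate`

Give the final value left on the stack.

9      -> [9]
negate -> [-9]
drop   -> []
7      -> [7]
0      -> [7, 0]
drop   -> [7]
dup    -> [7, 7]
over   -> [7, 7, 7]
swap   -> [7, 7, 7]
drop   -> [7, 7]
drop   -> [7]
dup    -> [7, 7]
dup    -> [7, 7, 7]
dup    -> [7, 7, 7, 7]
+      -> [7, 7, 14]
rot    -> [7, 14, 7]
-      -> [7, 7]
drop   -> [7]
79     -> [7, 79]
*      -> [553]
dup    -> [553, 553]
+      -> [1106]
negate -> [-1106]
51     -> [-1106, 51]
drop   -> [-1106]
negate -> [1106]

1106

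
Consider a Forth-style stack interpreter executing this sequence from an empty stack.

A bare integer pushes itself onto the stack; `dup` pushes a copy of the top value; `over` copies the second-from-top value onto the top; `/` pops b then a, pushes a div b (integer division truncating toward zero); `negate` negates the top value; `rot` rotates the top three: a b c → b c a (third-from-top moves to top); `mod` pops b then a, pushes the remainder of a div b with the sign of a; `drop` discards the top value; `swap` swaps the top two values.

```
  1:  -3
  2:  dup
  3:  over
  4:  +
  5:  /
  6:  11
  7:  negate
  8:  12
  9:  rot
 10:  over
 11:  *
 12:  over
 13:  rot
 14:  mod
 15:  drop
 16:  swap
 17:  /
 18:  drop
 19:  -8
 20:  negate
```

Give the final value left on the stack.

8

-3     → -3
dup    → -3 -3
over   → -3 -3 -3
+      → -3 -6
/      → 0
11     → 0 11
negate → 0 -11
12     → 0 -11 12
rot    → -11 12 0
over   → -11 12 0 12
*      → -11 12 0
over   → -11 12 0 12
rot    → -11 0 12 12
mod    → -11 0 0
drop   → -11 0
swap   → 0 -11
/      → 0
drop   → (empty)
-8     → -8
negate → 8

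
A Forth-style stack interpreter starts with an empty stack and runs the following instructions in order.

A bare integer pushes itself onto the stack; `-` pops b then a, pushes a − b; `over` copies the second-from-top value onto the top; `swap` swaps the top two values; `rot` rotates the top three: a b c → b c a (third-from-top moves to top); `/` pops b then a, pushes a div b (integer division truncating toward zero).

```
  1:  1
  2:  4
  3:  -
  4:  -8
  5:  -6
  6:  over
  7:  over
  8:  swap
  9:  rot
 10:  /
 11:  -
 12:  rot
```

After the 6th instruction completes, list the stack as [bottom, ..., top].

[-3, -8, -6, -8]

1    → 1
4    → 1 4
-    → -3
-8   → -3 -8
-6   → -3 -8 -6
over → -3 -8 -6 -8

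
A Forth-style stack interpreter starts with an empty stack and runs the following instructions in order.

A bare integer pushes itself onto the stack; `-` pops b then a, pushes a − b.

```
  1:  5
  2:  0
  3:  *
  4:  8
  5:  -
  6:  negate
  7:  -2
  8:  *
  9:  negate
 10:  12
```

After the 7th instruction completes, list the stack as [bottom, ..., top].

5      -> [5]
0      -> [5, 0]
*      -> [0]
8      -> [0, 8]
-      -> [-8]
negate -> [8]
-2     -> [8, -2]

[8, -2]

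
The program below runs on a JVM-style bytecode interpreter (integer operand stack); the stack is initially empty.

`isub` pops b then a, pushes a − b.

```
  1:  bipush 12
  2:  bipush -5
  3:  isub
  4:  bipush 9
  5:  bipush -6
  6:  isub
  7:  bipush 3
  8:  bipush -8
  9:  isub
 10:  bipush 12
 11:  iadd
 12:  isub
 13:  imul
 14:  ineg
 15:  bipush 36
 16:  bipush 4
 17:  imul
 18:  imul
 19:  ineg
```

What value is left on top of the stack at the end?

bipush 12 : [12]
bipush -5 : [12, -5]
isub      : [17]
bipush 9  : [17, 9]
bipush -6 : [17, 9, -6]
isub      : [17, 15]
bipush 3  : [17, 15, 3]
bipush -8 : [17, 15, 3, -8]
isub      : [17, 15, 11]
bipush 12 : [17, 15, 11, 12]
iadd      : [17, 15, 23]
isub      : [17, -8]
imul      : [-136]
ineg      : [136]
bipush 36 : [136, 36]
bipush 4  : [136, 36, 4]
imul      : [136, 144]
imul      : [19584]
ineg      : [-19584]

-19584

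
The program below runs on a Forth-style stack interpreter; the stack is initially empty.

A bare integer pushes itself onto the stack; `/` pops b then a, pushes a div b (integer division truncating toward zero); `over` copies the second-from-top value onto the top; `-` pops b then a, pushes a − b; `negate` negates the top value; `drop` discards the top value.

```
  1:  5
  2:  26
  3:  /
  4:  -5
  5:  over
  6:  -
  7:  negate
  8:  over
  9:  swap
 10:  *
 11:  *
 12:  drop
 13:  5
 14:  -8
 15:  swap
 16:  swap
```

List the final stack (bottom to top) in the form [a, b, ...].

[5, -8]

5       5
26      5 26
/       0
-5      0 -5
over    0 -5 0
-       0 -5
negate  0 5
over    0 5 0
swap    0 0 5
*       0 0
*       0
drop    (empty)
5       5
-8      5 -8
swap    -8 5
swap    5 -8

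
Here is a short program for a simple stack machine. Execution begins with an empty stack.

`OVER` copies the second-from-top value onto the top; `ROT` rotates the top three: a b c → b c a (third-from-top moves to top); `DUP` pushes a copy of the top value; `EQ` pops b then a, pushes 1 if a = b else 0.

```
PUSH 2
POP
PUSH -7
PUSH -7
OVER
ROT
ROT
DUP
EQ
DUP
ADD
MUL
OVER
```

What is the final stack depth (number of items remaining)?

PUSH 2  → 2
POP     → (empty)
PUSH -7 → -7
PUSH -7 → -7 -7
OVER    → -7 -7 -7
ROT     → -7 -7 -7
ROT     → -7 -7 -7
DUP     → -7 -7 -7 -7
EQ      → -7 -7 1
DUP     → -7 -7 1 1
ADD     → -7 -7 2
MUL     → -7 -14
OVER    → -7 -14 -7

3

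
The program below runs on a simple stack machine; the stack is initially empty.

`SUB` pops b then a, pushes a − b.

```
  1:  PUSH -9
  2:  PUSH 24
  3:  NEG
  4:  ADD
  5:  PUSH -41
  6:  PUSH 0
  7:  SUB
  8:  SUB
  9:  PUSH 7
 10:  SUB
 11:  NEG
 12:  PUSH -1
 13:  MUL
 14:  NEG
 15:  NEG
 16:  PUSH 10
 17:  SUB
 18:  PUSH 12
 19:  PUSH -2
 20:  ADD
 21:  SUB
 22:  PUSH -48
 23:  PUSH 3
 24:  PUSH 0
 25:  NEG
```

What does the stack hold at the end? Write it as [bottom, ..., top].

[-19, -48, 3, 0]

PUSH -9  → [-9]
PUSH 24  → [-9, 24]
NEG      → [-9, -24]
ADD      → [-33]
PUSH -41 → [-33, -41]
PUSH 0   → [-33, -41, 0]
SUB      → [-33, -41]
SUB      → [8]
PUSH 7   → [8, 7]
SUB      → [1]
NEG      → [-1]
PUSH -1  → [-1, -1]
MUL      → [1]
NEG      → [-1]
NEG      → [1]
PUSH 10  → [1, 10]
SUB      → [-9]
PUSH 12  → [-9, 12]
PUSH -2  → [-9, 12, -2]
ADD      → [-9, 10]
SUB      → [-19]
PUSH -48 → [-19, -48]
PUSH 3   → [-19, -48, 3]
PUSH 0   → [-19, -48, 3, 0]
NEG      → [-19, -48, 3, 0]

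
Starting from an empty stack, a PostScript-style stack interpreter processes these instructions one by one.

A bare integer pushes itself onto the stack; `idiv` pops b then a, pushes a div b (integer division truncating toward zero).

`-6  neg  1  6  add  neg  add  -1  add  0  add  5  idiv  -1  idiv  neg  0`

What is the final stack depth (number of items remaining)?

2

-6    [-6]
neg   [6]
1     [6, 1]
6     [6, 1, 6]
add   [6, 7]
neg   [6, -7]
add   [-1]
-1    [-1, -1]
add   [-2]
0     [-2, 0]
add   [-2]
5     [-2, 5]
idiv  [0]
-1    [0, -1]
idiv  [0]
neg   [0]
0     [0, 0]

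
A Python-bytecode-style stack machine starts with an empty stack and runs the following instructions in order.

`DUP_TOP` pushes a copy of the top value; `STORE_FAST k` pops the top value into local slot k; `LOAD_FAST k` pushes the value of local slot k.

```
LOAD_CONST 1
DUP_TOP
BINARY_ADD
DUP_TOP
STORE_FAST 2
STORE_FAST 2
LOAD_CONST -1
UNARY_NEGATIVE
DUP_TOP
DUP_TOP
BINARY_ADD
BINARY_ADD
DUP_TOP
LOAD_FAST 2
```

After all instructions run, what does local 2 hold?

LOAD_CONST 1   : [1]
DUP_TOP        : [1, 1]
BINARY_ADD     : [2]
DUP_TOP        : [2, 2]
STORE_FAST 2   : [2]
STORE_FAST 2   : []
LOAD_CONST -1  : [-1]
UNARY_NEGATIVE : [1]
DUP_TOP        : [1, 1]
DUP_TOP        : [1, 1, 1]
BINARY_ADD     : [1, 2]
BINARY_ADD     : [3]
DUP_TOP        : [3, 3]
LOAD_FAST 2    : [3, 3, 2]

2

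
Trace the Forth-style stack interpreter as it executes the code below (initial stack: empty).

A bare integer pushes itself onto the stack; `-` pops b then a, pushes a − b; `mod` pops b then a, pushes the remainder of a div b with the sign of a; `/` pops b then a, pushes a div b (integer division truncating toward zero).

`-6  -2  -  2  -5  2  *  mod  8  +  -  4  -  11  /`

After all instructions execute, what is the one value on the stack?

-6  : [-6]
-2  : [-6, -2]
-   : [-4]
2   : [-4, 2]
-5  : [-4, 2, -5]
2   : [-4, 2, -5, 2]
*   : [-4, 2, -10]
mod : [-4, 2]
8   : [-4, 2, 8]
+   : [-4, 10]
-   : [-14]
4   : [-14, 4]
-   : [-18]
11  : [-18, 11]
/   : [-1]

-1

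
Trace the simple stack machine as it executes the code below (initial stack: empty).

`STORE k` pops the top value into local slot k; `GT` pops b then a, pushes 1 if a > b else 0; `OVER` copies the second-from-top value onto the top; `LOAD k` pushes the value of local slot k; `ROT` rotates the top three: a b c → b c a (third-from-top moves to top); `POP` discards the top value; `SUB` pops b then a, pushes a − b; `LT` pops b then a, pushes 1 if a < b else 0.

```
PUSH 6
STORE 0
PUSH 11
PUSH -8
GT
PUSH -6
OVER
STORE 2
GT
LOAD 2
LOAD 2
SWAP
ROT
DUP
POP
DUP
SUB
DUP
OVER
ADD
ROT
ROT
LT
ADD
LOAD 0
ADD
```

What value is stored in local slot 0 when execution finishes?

PUSH 6  → 6
STORE 0 → (empty)
PUSH 11 → 11
PUSH -8 → 11 -8
GT      → 1
PUSH -6 → 1 -6
OVER    → 1 -6 1
STORE 2 → 1 -6
GT      → 1
LOAD 2  → 1 1
LOAD 2  → 1 1 1
SWAP    → 1 1 1
ROT     → 1 1 1
DUP     → 1 1 1 1
POP     → 1 1 1
DUP     → 1 1 1 1
SUB     → 1 1 0
DUP     → 1 1 0 0
OVER    → 1 1 0 0 0
ADD     → 1 1 0 0
ROT     → 1 0 0 1
ROT     → 1 0 1 0
LT      → 1 0 0
ADD     → 1 0
LOAD 0  → 1 0 6
ADD     → 1 6

6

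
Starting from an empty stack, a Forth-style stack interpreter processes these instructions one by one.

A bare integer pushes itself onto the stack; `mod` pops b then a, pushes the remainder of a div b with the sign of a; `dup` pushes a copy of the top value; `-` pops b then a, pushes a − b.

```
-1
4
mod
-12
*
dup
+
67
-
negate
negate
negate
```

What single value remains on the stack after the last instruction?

43

-1      -1
4       -1 4
mod     -1
-12     -1 -12
*       12
dup     12 12
+       24
67      24 67
-       -43
negate  43
negate  -43
negate  43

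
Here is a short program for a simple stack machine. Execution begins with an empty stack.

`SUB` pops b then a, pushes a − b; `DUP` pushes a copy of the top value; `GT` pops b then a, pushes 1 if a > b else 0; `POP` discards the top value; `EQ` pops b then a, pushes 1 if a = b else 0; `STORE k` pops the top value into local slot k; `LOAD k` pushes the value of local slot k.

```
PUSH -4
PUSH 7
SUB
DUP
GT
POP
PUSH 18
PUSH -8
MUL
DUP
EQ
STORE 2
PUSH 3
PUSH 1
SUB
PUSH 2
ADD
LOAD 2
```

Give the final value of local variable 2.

1

PUSH -4 : [-4]
PUSH 7  : [-4, 7]
SUB     : [-11]
DUP     : [-11, -11]
GT      : [0]
POP     : []
PUSH 18 : [18]
PUSH -8 : [18, -8]
MUL     : [-144]
DUP     : [-144, -144]
EQ      : [1]
STORE 2 : []
PUSH 3  : [3]
PUSH 1  : [3, 1]
SUB     : [2]
PUSH 2  : [2, 2]
ADD     : [4]
LOAD 2  : [4, 1]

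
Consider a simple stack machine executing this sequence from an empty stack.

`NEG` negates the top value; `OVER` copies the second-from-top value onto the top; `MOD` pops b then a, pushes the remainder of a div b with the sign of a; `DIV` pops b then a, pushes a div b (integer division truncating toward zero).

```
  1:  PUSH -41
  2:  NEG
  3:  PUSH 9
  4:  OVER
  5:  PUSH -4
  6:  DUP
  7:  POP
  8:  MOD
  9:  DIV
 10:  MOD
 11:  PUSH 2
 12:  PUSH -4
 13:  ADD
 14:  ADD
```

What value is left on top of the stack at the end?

3

PUSH -41  [-41]
NEG       [41]
PUSH 9    [41, 9]
OVER      [41, 9, 41]
PUSH -4   [41, 9, 41, -4]
DUP       [41, 9, 41, -4, -4]
POP       [41, 9, 41, -4]
MOD       [41, 9, 1]
DIV       [41, 9]
MOD       [5]
PUSH 2    [5, 2]
PUSH -4   [5, 2, -4]
ADD       [5, -2]
ADD       [3]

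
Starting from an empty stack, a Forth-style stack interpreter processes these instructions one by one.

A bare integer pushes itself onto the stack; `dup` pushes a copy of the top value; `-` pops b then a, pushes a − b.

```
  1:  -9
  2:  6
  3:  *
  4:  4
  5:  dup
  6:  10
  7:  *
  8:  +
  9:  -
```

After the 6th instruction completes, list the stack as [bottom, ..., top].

[-54, 4, 4, 10]

-9   -9
6    -9 6
*    -54
4    -54 4
dup  -54 4 4
10   -54 4 4 10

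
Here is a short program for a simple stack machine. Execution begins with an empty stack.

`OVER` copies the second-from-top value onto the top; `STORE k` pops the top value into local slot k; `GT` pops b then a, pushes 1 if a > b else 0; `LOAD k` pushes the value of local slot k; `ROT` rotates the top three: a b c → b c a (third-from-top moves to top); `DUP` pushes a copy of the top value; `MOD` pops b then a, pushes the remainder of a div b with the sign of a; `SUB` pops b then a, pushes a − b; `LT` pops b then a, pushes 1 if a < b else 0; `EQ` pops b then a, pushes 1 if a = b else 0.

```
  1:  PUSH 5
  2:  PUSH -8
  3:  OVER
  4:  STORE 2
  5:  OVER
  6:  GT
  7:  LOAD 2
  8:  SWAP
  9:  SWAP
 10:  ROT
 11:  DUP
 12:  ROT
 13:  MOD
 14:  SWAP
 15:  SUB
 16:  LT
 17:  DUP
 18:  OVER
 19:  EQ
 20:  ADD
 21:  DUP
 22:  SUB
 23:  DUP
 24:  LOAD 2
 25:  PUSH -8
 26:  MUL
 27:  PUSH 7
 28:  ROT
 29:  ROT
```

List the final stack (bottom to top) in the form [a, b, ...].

[0, 7, 0, -40]

PUSH 5  : 5
PUSH -8 : 5 -8
OVER    : 5 -8 5
STORE 2 : 5 -8
OVER    : 5 -8 5
GT      : 5 0
LOAD 2  : 5 0 5
SWAP    : 5 5 0
SWAP    : 5 0 5
ROT     : 0 5 5
DUP     : 0 5 5 5
ROT     : 0 5 5 5
MOD     : 0 5 0
SWAP    : 0 0 5
SUB     : 0 -5
LT      : 0
DUP     : 0 0
OVER    : 0 0 0
EQ      : 0 1
ADD     : 1
DUP     : 1 1
SUB     : 0
DUP     : 0 0
LOAD 2  : 0 0 5
PUSH -8 : 0 0 5 -8
MUL     : 0 0 -40
PUSH 7  : 0 0 -40 7
ROT     : 0 -40 7 0
ROT     : 0 7 0 -40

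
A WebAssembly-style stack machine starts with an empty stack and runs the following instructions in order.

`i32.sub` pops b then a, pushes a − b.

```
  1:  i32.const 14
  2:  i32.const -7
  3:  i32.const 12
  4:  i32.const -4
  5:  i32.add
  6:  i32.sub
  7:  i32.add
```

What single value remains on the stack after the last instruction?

-1

i32.const 14 → 14
i32.const -7 → 14 -7
i32.const 12 → 14 -7 12
i32.const -4 → 14 -7 12 -4
i32.add      → 14 -7 8
i32.sub      → 14 -15
i32.add      → -1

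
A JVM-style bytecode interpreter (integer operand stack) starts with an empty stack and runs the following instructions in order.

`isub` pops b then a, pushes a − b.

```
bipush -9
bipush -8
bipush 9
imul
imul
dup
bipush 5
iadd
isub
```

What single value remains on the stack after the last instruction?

-5

bipush -9 → -9
bipush -8 → -9 -8
bipush 9  → -9 -8 9
imul      → -9 -72
imul      → 648
dup       → 648 648
bipush 5  → 648 648 5
iadd      → 648 653
isub      → -5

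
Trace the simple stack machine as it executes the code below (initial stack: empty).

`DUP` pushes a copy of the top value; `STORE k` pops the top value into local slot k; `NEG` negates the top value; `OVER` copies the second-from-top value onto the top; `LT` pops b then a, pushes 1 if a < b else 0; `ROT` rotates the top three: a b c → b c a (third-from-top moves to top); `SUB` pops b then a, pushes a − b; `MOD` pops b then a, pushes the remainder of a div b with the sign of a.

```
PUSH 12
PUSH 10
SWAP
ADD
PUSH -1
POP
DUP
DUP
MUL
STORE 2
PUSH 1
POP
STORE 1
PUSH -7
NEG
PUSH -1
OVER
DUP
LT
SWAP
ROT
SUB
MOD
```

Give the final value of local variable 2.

PUSH 12 : 12
PUSH 10 : 12 10
SWAP    : 10 12
ADD     : 22
PUSH -1 : 22 -1
POP     : 22
DUP     : 22 22
DUP     : 22 22 22
MUL     : 22 484
STORE 2 : 22
PUSH 1  : 22 1
POP     : 22
STORE 1 : (empty)
PUSH -7 : -7
NEG     : 7
PUSH -1 : 7 -1
OVER    : 7 -1 7
DUP     : 7 -1 7 7
LT      : 7 -1 0
SWAP    : 7 0 -1
ROT     : 0 -1 7
SUB     : 0 -8
MOD     : 0

484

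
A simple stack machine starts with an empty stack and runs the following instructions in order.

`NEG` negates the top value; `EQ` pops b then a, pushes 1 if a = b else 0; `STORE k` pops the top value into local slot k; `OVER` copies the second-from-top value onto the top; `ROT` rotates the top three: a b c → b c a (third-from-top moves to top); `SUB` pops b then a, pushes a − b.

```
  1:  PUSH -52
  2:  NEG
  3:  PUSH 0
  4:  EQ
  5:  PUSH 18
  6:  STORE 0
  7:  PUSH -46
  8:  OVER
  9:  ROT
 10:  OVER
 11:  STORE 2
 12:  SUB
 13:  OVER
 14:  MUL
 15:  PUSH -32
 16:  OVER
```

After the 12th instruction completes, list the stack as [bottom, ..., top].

PUSH -52  [-52]
NEG       [52]
PUSH 0    [52, 0]
EQ        [0]
PUSH 18   [0, 18]
STORE 0   [0]
PUSH -46  [0, -46]
OVER      [0, -46, 0]
ROT       [-46, 0, 0]
OVER      [-46, 0, 0, 0]
STORE 2   [-46, 0, 0]
SUB       [-46, 0]

[-46, 0]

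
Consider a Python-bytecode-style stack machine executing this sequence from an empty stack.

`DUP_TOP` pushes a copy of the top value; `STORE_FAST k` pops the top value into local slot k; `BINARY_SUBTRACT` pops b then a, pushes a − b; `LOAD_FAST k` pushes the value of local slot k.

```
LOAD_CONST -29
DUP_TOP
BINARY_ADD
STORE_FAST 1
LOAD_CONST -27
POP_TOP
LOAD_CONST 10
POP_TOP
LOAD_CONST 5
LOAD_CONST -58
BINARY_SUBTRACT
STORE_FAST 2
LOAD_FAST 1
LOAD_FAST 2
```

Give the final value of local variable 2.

LOAD_CONST -29   -29
DUP_TOP          -29 -29
BINARY_ADD       -58
STORE_FAST 1     (empty)
LOAD_CONST -27   -27
POP_TOP          (empty)
LOAD_CONST 10    10
POP_TOP          (empty)
LOAD_CONST 5     5
LOAD_CONST -58   5 -58
BINARY_SUBTRACT  63
STORE_FAST 2     (empty)
LOAD_FAST 1      -58
LOAD_FAST 2      -58 63

63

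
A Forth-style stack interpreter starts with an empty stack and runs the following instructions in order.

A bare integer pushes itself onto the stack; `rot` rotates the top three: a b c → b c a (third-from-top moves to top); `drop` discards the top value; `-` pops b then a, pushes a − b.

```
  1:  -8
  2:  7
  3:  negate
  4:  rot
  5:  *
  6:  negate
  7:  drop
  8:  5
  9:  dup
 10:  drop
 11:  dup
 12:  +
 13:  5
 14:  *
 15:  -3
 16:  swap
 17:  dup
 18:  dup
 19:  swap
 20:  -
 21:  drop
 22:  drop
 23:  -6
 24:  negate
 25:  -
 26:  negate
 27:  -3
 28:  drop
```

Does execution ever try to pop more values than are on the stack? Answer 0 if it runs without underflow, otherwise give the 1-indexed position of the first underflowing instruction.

-8     : -8
7      : -8 7
negate : -8 -7
rot  — needs 3 operands, stack has 2 → underflow

4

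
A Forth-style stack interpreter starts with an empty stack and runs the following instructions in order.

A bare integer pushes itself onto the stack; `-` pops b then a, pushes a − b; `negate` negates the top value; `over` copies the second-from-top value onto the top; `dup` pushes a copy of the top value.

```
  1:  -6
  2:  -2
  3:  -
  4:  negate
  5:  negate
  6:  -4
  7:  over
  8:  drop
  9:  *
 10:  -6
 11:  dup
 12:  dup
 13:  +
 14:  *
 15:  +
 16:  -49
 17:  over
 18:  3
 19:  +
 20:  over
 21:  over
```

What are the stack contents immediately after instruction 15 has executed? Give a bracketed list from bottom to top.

[88]

-6      -6
-2      -6 -2
-       -4
negate  4
negate  -4
-4      -4 -4
over    -4 -4 -4
drop    -4 -4
*       16
-6      16 -6
dup     16 -6 -6
dup     16 -6 -6 -6
+       16 -6 -12
*       16 72
+       88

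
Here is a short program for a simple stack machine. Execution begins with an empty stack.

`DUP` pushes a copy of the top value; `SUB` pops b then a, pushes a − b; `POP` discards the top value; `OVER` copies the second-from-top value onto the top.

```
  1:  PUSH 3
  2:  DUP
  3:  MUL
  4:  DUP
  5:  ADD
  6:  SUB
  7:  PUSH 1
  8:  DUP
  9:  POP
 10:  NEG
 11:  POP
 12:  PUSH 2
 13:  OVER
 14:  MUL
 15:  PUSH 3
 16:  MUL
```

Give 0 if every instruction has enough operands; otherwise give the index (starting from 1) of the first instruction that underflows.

6

PUSH 3  [3]
DUP     [3, 3]
MUL     [9]
DUP     [9, 9]
ADD     [18]
SUB  — needs 2 operands, stack has 1 → underflow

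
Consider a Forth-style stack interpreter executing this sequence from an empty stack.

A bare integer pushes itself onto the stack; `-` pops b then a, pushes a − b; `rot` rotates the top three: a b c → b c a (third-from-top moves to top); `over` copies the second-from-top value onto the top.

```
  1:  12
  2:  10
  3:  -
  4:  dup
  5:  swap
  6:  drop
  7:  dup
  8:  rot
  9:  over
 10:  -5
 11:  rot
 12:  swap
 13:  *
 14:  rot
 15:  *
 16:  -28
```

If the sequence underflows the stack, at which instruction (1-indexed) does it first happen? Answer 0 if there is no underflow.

8

12   → 12
10   → 12 10
-    → 2
dup  → 2 2
swap → 2 2
drop → 2
dup  → 2 2
rot  — needs 3 operands, stack has 2 → underflow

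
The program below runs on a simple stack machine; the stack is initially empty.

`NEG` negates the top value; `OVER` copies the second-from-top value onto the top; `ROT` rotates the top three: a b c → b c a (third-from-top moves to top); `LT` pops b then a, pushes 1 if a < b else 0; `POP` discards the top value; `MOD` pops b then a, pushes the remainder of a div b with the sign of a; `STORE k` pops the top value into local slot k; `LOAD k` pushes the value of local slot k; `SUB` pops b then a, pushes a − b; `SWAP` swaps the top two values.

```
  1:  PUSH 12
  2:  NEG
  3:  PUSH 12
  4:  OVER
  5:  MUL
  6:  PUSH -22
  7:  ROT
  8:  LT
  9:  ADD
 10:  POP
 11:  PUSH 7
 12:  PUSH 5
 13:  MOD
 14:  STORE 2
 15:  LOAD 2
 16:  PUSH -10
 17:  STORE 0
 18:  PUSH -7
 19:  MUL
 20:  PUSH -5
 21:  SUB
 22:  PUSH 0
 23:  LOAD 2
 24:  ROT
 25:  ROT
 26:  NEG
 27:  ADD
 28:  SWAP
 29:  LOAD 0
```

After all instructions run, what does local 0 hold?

PUSH 12   [12]
NEG       [-12]
PUSH 12   [-12, 12]
OVER      [-12, 12, -12]
MUL       [-12, -144]
PUSH -22  [-12, -144, -22]
ROT       [-144, -22, -12]
LT        [-144, 1]
ADD       [-143]
POP       []
PUSH 7    [7]
PUSH 5    [7, 5]
MOD       [2]
STORE 2   []
LOAD 2    [2]
PUSH -10  [2, -10]
STORE 0   [2]
PUSH -7   [2, -7]
MUL       [-14]
PUSH -5   [-14, -5]
SUB       [-9]
PUSH 0    [-9, 0]
LOAD 2    [-9, 0, 2]
ROT       [0, 2, -9]
ROT       [2, -9, 0]
NEG       [2, -9, 0]
ADD       [2, -9]
SWAP      [-9, 2]
LOAD 0    [-9, 2, -10]

-10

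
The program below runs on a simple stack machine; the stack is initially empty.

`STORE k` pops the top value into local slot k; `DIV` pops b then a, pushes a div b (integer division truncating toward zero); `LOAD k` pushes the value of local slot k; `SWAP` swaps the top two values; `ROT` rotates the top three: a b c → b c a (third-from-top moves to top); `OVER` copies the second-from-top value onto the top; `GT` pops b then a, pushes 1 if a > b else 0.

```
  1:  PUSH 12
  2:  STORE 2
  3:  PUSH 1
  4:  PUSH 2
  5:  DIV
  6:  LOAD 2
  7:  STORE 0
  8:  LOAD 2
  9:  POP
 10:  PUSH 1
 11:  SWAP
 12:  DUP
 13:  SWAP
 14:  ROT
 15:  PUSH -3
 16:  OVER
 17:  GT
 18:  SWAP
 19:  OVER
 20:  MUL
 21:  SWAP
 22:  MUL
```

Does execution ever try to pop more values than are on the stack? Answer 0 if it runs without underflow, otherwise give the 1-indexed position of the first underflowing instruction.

0

PUSH 12  [12]
STORE 2  []
PUSH 1   [1]
PUSH 2   [1, 2]
DIV      [0]
LOAD 2   [0, 12]
STORE 0  [0]
LOAD 2   [0, 12]
POP      [0]
PUSH 1   [0, 1]
SWAP     [1, 0]
DUP      [1, 0, 0]
SWAP     [1, 0, 0]
ROT      [0, 0, 1]
PUSH -3  [0, 0, 1, -3]
OVER     [0, 0, 1, -3, 1]
GT       [0, 0, 1, 0]
SWAP     [0, 0, 0, 1]
OVER     [0, 0, 0, 1, 0]
MUL      [0, 0, 0, 0]
SWAP     [0, 0, 0, 0]
MUL      [0, 0, 0]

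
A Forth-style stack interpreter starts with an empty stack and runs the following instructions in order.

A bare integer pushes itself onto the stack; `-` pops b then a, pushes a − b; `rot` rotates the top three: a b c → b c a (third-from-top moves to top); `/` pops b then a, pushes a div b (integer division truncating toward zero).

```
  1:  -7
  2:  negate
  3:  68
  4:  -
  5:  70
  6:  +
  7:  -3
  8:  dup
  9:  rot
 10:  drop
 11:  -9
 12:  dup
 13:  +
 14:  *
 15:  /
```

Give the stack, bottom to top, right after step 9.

[-3, -3, 9]

-7     : [-7]
negate : [7]
68     : [7, 68]
-      : [-61]
70     : [-61, 70]
+      : [9]
-3     : [9, -3]
dup    : [9, -3, -3]
rot    : [-3, -3, 9]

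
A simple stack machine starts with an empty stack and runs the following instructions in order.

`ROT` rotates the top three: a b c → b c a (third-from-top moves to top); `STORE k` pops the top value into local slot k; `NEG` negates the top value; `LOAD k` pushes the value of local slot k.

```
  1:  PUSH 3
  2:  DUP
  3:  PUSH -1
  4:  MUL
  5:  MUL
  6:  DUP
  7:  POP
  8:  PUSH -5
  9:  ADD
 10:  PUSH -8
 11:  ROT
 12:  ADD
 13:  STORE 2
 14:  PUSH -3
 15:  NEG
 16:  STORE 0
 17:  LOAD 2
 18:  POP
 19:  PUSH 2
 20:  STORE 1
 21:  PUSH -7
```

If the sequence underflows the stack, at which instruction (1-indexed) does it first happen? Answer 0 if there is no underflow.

PUSH 3  → [3]
DUP     → [3, 3]
PUSH -1 → [3, 3, -1]
MUL     → [3, -3]
MUL     → [-9]
DUP     → [-9, -9]
POP     → [-9]
PUSH -5 → [-9, -5]
ADD     → [-14]
PUSH -8 → [-14, -8]
ROT  — needs 3 operands, stack has 2 → underflow

11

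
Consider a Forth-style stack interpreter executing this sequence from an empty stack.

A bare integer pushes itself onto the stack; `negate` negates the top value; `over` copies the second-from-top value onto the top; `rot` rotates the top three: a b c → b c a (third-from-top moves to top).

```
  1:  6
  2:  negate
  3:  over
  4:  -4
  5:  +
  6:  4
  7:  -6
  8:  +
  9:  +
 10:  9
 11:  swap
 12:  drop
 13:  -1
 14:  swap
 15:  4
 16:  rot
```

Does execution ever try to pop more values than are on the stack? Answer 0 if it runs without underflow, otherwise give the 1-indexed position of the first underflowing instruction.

3

6      : 6
negate : -6
over  — needs 2 operands, stack has 1 → underflow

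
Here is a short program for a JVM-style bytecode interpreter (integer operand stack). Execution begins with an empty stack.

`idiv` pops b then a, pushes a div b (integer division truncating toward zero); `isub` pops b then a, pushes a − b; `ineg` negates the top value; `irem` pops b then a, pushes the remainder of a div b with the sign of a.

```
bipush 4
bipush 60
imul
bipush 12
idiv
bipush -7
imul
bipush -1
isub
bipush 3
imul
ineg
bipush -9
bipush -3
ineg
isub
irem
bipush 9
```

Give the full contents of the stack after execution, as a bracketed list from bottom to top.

[9, 9]

bipush 4  -> [4]
bipush 60 -> [4, 60]
imul      -> [240]
bipush 12 -> [240, 12]
idiv      -> [20]
bipush -7 -> [20, -7]
imul      -> [-140]
bipush -1 -> [-140, -1]
isub      -> [-139]
bipush 3  -> [-139, 3]
imul      -> [-417]
ineg      -> [417]
bipush -9 -> [417, -9]
bipush -3 -> [417, -9, -3]
ineg      -> [417, -9, 3]
isub      -> [417, -12]
irem      -> [9]
bipush 9  -> [9, 9]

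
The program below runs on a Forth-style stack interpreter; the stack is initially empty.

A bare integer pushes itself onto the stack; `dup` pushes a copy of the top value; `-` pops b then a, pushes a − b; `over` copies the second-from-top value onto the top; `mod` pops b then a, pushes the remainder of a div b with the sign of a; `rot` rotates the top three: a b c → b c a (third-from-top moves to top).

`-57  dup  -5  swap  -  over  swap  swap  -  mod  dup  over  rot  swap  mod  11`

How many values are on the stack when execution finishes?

-57  → [-57]
dup  → [-57, -57]
-5   → [-57, -57, -5]
swap → [-57, -5, -57]
-    → [-57, 52]
over → [-57, 52, -57]
swap → [-57, -57, 52]
swap → [-57, 52, -57]
-    → [-57, 109]
mod  → [-57]
dup  → [-57, -57]
over → [-57, -57, -57]
rot  → [-57, -57, -57]
swap → [-57, -57, -57]
mod  → [-57, 0]
11   → [-57, 0, 11]

3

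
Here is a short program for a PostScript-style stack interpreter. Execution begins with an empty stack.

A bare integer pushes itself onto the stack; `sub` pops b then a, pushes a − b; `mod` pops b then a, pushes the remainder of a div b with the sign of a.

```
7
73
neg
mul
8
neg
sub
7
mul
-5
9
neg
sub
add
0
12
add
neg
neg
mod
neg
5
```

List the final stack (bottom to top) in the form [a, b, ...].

7   -> 7
73  -> 7 73
neg -> 7 -73
mul -> -511
8   -> -511 8
neg -> -511 -8
sub -> -503
7   -> -503 7
mul -> -3521
-5  -> -3521 -5
9   -> -3521 -5 9
neg -> -3521 -5 -9
sub -> -3521 4
add -> -3517
0   -> -3517 0
12  -> -3517 0 12
add -> -3517 12
neg -> -3517 -12
neg -> -3517 12
mod -> -1
neg -> 1
5   -> 1 5

[1, 5]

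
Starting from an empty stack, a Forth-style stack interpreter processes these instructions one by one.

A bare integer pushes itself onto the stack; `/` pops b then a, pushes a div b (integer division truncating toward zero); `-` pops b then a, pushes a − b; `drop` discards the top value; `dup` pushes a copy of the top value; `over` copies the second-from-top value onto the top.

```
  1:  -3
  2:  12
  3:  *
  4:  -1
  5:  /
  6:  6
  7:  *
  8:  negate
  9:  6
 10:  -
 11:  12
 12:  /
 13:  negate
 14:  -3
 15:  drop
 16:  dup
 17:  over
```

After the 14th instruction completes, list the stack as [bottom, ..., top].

[18, -3]

-3     : [-3]
12     : [-3, 12]
*      : [-36]
-1     : [-36, -1]
/      : [36]
6      : [36, 6]
*      : [216]
negate : [-216]
6      : [-216, 6]
-      : [-222]
12     : [-222, 12]
/      : [-18]
negate : [18]
-3     : [18, -3]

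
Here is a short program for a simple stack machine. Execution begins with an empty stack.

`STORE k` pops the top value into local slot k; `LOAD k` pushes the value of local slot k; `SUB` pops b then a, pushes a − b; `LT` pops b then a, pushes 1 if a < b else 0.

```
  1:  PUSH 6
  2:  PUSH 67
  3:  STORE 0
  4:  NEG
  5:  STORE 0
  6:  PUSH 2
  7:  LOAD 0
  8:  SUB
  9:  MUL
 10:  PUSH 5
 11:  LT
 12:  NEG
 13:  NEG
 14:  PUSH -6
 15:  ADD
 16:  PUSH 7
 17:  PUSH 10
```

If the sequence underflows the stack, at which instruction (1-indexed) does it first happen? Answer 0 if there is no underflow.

PUSH 6   [6]
PUSH 67  [6, 67]
STORE 0  [6]
NEG      [-6]
STORE 0  []
PUSH 2   [2]
LOAD 0   [2, -6]
SUB      [8]
MUL  — needs 2 operands, stack has 1 → underflow

9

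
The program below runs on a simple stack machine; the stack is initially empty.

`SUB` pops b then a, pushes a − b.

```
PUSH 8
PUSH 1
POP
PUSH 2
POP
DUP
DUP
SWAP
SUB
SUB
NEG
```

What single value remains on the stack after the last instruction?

-8

PUSH 8  [8]
PUSH 1  [8, 1]
POP     [8]
PUSH 2  [8, 2]
POP     [8]
DUP     [8, 8]
DUP     [8, 8, 8]
SWAP    [8, 8, 8]
SUB     [8, 0]
SUB     [8]
NEG     [-8]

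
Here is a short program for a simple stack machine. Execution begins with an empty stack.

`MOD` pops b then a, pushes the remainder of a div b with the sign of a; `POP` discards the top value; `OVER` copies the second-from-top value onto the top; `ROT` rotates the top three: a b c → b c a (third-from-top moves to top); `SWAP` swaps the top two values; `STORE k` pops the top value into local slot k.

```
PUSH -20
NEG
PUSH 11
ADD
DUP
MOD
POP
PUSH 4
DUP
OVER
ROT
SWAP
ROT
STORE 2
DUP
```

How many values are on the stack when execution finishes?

PUSH -20 -> -20
NEG      -> 20
PUSH 11  -> 20 11
ADD      -> 31
DUP      -> 31 31
MOD      -> 0
POP      -> (empty)
PUSH 4   -> 4
DUP      -> 4 4
OVER     -> 4 4 4
ROT      -> 4 4 4
SWAP     -> 4 4 4
ROT      -> 4 4 4
STORE 2  -> 4 4
DUP      -> 4 4 4

3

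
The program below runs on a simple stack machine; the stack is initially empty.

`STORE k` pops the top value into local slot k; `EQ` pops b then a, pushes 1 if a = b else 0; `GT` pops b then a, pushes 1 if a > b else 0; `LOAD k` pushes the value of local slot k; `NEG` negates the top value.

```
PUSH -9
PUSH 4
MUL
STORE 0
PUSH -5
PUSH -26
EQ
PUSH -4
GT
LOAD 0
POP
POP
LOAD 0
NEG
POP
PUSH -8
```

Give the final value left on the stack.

-8

PUSH -9  : -9
PUSH 4   : -9 4
MUL      : -36
STORE 0  : (empty)
PUSH -5  : -5
PUSH -26 : -5 -26
EQ       : 0
PUSH -4  : 0 -4
GT       : 1
LOAD 0   : 1 -36
POP      : 1
POP      : (empty)
LOAD 0   : -36
NEG      : 36
POP      : (empty)
PUSH -8  : -8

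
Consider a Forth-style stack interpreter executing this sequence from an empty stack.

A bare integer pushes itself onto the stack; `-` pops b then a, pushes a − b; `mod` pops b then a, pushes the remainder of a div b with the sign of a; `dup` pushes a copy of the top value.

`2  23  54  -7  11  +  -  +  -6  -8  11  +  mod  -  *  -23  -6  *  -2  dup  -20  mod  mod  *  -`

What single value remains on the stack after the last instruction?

2   : 2
23  : 2 23
54  : 2 23 54
-7  : 2 23 54 -7
11  : 2 23 54 -7 11
+   : 2 23 54 4
-   : 2 23 50
+   : 2 73
-6  : 2 73 -6
-8  : 2 73 -6 -8
11  : 2 73 -6 -8 11
+   : 2 73 -6 3
mod : 2 73 0
-   : 2 73
*   : 146
-23 : 146 -23
-6  : 146 -23 -6
*   : 146 138
-2  : 146 138 -2
dup : 146 138 -2 -2
-20 : 146 138 -2 -2 -20
mod : 146 138 -2 -2
mod : 146 138 0
*   : 146 0
-   : 146

146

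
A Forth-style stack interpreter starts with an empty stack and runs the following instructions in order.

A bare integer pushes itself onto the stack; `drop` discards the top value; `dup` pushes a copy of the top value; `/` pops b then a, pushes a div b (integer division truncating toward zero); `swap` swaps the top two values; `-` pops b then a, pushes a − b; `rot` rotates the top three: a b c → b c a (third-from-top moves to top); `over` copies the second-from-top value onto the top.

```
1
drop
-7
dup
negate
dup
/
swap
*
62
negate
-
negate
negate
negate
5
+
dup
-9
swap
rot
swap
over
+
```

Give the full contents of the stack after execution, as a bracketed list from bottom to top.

[-9, -50, -100]

1      : 1
drop   : (empty)
-7     : -7
dup    : -7 -7
negate : -7 7
dup    : -7 7 7
/      : -7 1
swap   : 1 -7
*      : -7
62     : -7 62
negate : -7 -62
-      : 55
negate : -55
negate : 55
negate : -55
5      : -55 5
+      : -50
dup    : -50 -50
-9     : -50 -50 -9
swap   : -50 -9 -50
rot    : -9 -50 -50
swap   : -9 -50 -50
over   : -9 -50 -50 -50
+      : -9 -50 -100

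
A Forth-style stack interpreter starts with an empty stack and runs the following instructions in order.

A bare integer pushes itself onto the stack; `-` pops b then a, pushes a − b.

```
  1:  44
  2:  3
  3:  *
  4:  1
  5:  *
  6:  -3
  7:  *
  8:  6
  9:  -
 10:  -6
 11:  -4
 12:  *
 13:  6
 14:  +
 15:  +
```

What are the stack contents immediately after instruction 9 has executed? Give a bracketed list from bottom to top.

[-402]

44 → [44]
3  → [44, 3]
*  → [132]
1  → [132, 1]
*  → [132]
-3 → [132, -3]
*  → [-396]
6  → [-396, 6]
-  → [-402]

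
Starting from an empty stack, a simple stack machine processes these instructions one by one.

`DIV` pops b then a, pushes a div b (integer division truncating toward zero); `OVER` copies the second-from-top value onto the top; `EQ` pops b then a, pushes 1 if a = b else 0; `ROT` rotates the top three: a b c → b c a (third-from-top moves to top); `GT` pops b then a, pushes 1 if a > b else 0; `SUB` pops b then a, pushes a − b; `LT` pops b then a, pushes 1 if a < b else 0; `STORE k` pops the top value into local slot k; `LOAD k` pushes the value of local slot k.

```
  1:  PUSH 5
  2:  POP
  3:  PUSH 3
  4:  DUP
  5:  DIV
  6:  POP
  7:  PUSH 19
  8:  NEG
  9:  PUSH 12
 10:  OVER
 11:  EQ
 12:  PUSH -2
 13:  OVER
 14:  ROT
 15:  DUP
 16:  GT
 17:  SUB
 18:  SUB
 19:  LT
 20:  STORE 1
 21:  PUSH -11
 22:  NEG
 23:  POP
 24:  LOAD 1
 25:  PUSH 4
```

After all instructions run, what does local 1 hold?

1

PUSH 5   : 5
POP      : (empty)
PUSH 3   : 3
DUP      : 3 3
DIV      : 1
POP      : (empty)
PUSH 19  : 19
NEG      : -19
PUSH 12  : -19 12
OVER     : -19 12 -19
EQ       : -19 0
PUSH -2  : -19 0 -2
OVER     : -19 0 -2 0
ROT      : -19 -2 0 0
DUP      : -19 -2 0 0 0
GT       : -19 -2 0 0
SUB      : -19 -2 0
SUB      : -19 -2
LT       : 1
STORE 1  : (empty)
PUSH -11 : -11
NEG      : 11
POP      : (empty)
LOAD 1   : 1
PUSH 4   : 1 4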